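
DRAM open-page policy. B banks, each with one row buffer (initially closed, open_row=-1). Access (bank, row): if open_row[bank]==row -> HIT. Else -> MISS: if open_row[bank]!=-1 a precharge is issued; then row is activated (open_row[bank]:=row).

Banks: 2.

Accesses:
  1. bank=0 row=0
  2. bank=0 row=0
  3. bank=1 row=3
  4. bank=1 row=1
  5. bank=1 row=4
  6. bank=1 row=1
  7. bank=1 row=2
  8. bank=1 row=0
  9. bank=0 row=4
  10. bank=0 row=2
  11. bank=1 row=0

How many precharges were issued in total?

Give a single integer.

Acc 1: bank0 row0 -> MISS (open row0); precharges=0
Acc 2: bank0 row0 -> HIT
Acc 3: bank1 row3 -> MISS (open row3); precharges=0
Acc 4: bank1 row1 -> MISS (open row1); precharges=1
Acc 5: bank1 row4 -> MISS (open row4); precharges=2
Acc 6: bank1 row1 -> MISS (open row1); precharges=3
Acc 7: bank1 row2 -> MISS (open row2); precharges=4
Acc 8: bank1 row0 -> MISS (open row0); precharges=5
Acc 9: bank0 row4 -> MISS (open row4); precharges=6
Acc 10: bank0 row2 -> MISS (open row2); precharges=7
Acc 11: bank1 row0 -> HIT

Answer: 7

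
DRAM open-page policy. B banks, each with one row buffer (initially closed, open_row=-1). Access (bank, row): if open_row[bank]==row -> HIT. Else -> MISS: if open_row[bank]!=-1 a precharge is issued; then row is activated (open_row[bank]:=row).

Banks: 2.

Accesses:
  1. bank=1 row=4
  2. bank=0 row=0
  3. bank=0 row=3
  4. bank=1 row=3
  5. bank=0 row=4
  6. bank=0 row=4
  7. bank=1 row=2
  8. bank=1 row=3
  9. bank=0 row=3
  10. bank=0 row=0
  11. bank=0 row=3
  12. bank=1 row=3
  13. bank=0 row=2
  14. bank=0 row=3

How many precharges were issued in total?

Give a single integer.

Answer: 10

Derivation:
Acc 1: bank1 row4 -> MISS (open row4); precharges=0
Acc 2: bank0 row0 -> MISS (open row0); precharges=0
Acc 3: bank0 row3 -> MISS (open row3); precharges=1
Acc 4: bank1 row3 -> MISS (open row3); precharges=2
Acc 5: bank0 row4 -> MISS (open row4); precharges=3
Acc 6: bank0 row4 -> HIT
Acc 7: bank1 row2 -> MISS (open row2); precharges=4
Acc 8: bank1 row3 -> MISS (open row3); precharges=5
Acc 9: bank0 row3 -> MISS (open row3); precharges=6
Acc 10: bank0 row0 -> MISS (open row0); precharges=7
Acc 11: bank0 row3 -> MISS (open row3); precharges=8
Acc 12: bank1 row3 -> HIT
Acc 13: bank0 row2 -> MISS (open row2); precharges=9
Acc 14: bank0 row3 -> MISS (open row3); precharges=10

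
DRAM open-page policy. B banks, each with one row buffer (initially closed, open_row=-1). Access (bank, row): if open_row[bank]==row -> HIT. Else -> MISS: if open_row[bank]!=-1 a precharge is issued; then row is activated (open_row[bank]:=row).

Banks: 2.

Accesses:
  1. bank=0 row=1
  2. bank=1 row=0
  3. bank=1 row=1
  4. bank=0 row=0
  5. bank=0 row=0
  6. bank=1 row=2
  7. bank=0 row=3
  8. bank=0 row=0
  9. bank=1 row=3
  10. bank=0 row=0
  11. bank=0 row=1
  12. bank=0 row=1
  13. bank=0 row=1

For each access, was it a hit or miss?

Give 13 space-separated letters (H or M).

Acc 1: bank0 row1 -> MISS (open row1); precharges=0
Acc 2: bank1 row0 -> MISS (open row0); precharges=0
Acc 3: bank1 row1 -> MISS (open row1); precharges=1
Acc 4: bank0 row0 -> MISS (open row0); precharges=2
Acc 5: bank0 row0 -> HIT
Acc 6: bank1 row2 -> MISS (open row2); precharges=3
Acc 7: bank0 row3 -> MISS (open row3); precharges=4
Acc 8: bank0 row0 -> MISS (open row0); precharges=5
Acc 9: bank1 row3 -> MISS (open row3); precharges=6
Acc 10: bank0 row0 -> HIT
Acc 11: bank0 row1 -> MISS (open row1); precharges=7
Acc 12: bank0 row1 -> HIT
Acc 13: bank0 row1 -> HIT

Answer: M M M M H M M M M H M H H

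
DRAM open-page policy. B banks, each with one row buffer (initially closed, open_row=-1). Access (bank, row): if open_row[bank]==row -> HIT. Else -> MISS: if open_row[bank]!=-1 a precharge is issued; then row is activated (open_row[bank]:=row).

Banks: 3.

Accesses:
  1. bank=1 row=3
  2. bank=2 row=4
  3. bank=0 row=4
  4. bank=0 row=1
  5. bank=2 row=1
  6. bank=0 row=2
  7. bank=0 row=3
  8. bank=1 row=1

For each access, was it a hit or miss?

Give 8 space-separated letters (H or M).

Acc 1: bank1 row3 -> MISS (open row3); precharges=0
Acc 2: bank2 row4 -> MISS (open row4); precharges=0
Acc 3: bank0 row4 -> MISS (open row4); precharges=0
Acc 4: bank0 row1 -> MISS (open row1); precharges=1
Acc 5: bank2 row1 -> MISS (open row1); precharges=2
Acc 6: bank0 row2 -> MISS (open row2); precharges=3
Acc 7: bank0 row3 -> MISS (open row3); precharges=4
Acc 8: bank1 row1 -> MISS (open row1); precharges=5

Answer: M M M M M M M M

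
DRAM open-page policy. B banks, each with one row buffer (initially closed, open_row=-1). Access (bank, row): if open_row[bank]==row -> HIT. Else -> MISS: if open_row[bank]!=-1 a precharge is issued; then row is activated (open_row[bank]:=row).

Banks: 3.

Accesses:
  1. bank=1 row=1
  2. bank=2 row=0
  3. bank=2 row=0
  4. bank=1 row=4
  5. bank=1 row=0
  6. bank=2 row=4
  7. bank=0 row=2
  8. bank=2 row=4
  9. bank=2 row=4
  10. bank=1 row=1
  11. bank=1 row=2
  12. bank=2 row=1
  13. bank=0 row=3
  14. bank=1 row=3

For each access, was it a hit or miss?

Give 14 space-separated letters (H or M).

Answer: M M H M M M M H H M M M M M

Derivation:
Acc 1: bank1 row1 -> MISS (open row1); precharges=0
Acc 2: bank2 row0 -> MISS (open row0); precharges=0
Acc 3: bank2 row0 -> HIT
Acc 4: bank1 row4 -> MISS (open row4); precharges=1
Acc 5: bank1 row0 -> MISS (open row0); precharges=2
Acc 6: bank2 row4 -> MISS (open row4); precharges=3
Acc 7: bank0 row2 -> MISS (open row2); precharges=3
Acc 8: bank2 row4 -> HIT
Acc 9: bank2 row4 -> HIT
Acc 10: bank1 row1 -> MISS (open row1); precharges=4
Acc 11: bank1 row2 -> MISS (open row2); precharges=5
Acc 12: bank2 row1 -> MISS (open row1); precharges=6
Acc 13: bank0 row3 -> MISS (open row3); precharges=7
Acc 14: bank1 row3 -> MISS (open row3); precharges=8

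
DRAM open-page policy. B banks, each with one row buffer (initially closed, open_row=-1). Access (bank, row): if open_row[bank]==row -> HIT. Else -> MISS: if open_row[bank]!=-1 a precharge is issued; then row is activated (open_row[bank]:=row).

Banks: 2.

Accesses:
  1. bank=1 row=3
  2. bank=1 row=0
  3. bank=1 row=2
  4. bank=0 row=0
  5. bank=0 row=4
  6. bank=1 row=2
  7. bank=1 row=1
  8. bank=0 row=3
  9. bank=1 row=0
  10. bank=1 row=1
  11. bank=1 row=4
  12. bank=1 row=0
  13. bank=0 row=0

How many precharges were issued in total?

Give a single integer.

Acc 1: bank1 row3 -> MISS (open row3); precharges=0
Acc 2: bank1 row0 -> MISS (open row0); precharges=1
Acc 3: bank1 row2 -> MISS (open row2); precharges=2
Acc 4: bank0 row0 -> MISS (open row0); precharges=2
Acc 5: bank0 row4 -> MISS (open row4); precharges=3
Acc 6: bank1 row2 -> HIT
Acc 7: bank1 row1 -> MISS (open row1); precharges=4
Acc 8: bank0 row3 -> MISS (open row3); precharges=5
Acc 9: bank1 row0 -> MISS (open row0); precharges=6
Acc 10: bank1 row1 -> MISS (open row1); precharges=7
Acc 11: bank1 row4 -> MISS (open row4); precharges=8
Acc 12: bank1 row0 -> MISS (open row0); precharges=9
Acc 13: bank0 row0 -> MISS (open row0); precharges=10

Answer: 10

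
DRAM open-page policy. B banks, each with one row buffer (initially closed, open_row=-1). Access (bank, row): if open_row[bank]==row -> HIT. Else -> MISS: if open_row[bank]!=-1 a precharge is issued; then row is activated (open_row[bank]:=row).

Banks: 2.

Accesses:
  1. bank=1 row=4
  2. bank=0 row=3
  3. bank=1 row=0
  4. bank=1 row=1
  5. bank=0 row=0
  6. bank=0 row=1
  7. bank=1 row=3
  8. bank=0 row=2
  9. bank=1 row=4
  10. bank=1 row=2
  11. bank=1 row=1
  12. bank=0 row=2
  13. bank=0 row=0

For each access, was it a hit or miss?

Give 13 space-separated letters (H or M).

Acc 1: bank1 row4 -> MISS (open row4); precharges=0
Acc 2: bank0 row3 -> MISS (open row3); precharges=0
Acc 3: bank1 row0 -> MISS (open row0); precharges=1
Acc 4: bank1 row1 -> MISS (open row1); precharges=2
Acc 5: bank0 row0 -> MISS (open row0); precharges=3
Acc 6: bank0 row1 -> MISS (open row1); precharges=4
Acc 7: bank1 row3 -> MISS (open row3); precharges=5
Acc 8: bank0 row2 -> MISS (open row2); precharges=6
Acc 9: bank1 row4 -> MISS (open row4); precharges=7
Acc 10: bank1 row2 -> MISS (open row2); precharges=8
Acc 11: bank1 row1 -> MISS (open row1); precharges=9
Acc 12: bank0 row2 -> HIT
Acc 13: bank0 row0 -> MISS (open row0); precharges=10

Answer: M M M M M M M M M M M H M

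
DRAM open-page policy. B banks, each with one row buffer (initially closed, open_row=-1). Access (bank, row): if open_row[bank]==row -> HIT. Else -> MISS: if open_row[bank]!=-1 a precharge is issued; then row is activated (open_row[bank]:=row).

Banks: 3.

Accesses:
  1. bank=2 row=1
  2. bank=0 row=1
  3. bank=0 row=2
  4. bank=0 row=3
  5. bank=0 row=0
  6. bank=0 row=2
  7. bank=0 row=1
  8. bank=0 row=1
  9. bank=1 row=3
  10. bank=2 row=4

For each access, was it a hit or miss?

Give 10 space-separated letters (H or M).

Acc 1: bank2 row1 -> MISS (open row1); precharges=0
Acc 2: bank0 row1 -> MISS (open row1); precharges=0
Acc 3: bank0 row2 -> MISS (open row2); precharges=1
Acc 4: bank0 row3 -> MISS (open row3); precharges=2
Acc 5: bank0 row0 -> MISS (open row0); precharges=3
Acc 6: bank0 row2 -> MISS (open row2); precharges=4
Acc 7: bank0 row1 -> MISS (open row1); precharges=5
Acc 8: bank0 row1 -> HIT
Acc 9: bank1 row3 -> MISS (open row3); precharges=5
Acc 10: bank2 row4 -> MISS (open row4); precharges=6

Answer: M M M M M M M H M M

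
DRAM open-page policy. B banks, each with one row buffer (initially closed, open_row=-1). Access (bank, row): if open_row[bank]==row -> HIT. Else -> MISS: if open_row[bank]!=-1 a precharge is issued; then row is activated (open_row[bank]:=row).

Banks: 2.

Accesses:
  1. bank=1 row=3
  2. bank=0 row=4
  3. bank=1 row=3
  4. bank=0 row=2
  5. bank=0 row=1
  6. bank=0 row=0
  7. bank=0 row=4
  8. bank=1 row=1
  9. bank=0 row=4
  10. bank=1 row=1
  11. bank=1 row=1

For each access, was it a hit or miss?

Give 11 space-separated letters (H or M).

Acc 1: bank1 row3 -> MISS (open row3); precharges=0
Acc 2: bank0 row4 -> MISS (open row4); precharges=0
Acc 3: bank1 row3 -> HIT
Acc 4: bank0 row2 -> MISS (open row2); precharges=1
Acc 5: bank0 row1 -> MISS (open row1); precharges=2
Acc 6: bank0 row0 -> MISS (open row0); precharges=3
Acc 7: bank0 row4 -> MISS (open row4); precharges=4
Acc 8: bank1 row1 -> MISS (open row1); precharges=5
Acc 9: bank0 row4 -> HIT
Acc 10: bank1 row1 -> HIT
Acc 11: bank1 row1 -> HIT

Answer: M M H M M M M M H H H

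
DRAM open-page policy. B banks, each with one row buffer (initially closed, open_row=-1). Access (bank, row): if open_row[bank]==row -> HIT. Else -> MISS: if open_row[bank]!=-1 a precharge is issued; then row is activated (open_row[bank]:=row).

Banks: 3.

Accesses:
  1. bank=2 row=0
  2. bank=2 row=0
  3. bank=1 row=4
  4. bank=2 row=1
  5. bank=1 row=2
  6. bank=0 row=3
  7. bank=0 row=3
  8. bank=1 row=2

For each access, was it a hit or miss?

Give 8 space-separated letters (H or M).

Answer: M H M M M M H H

Derivation:
Acc 1: bank2 row0 -> MISS (open row0); precharges=0
Acc 2: bank2 row0 -> HIT
Acc 3: bank1 row4 -> MISS (open row4); precharges=0
Acc 4: bank2 row1 -> MISS (open row1); precharges=1
Acc 5: bank1 row2 -> MISS (open row2); precharges=2
Acc 6: bank0 row3 -> MISS (open row3); precharges=2
Acc 7: bank0 row3 -> HIT
Acc 8: bank1 row2 -> HIT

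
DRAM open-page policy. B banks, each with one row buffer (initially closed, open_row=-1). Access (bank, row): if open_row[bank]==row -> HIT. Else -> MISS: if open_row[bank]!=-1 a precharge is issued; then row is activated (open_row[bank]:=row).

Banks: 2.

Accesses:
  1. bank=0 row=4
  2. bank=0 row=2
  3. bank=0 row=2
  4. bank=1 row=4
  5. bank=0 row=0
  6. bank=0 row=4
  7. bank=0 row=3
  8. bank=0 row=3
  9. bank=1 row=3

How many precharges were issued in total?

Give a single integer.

Answer: 5

Derivation:
Acc 1: bank0 row4 -> MISS (open row4); precharges=0
Acc 2: bank0 row2 -> MISS (open row2); precharges=1
Acc 3: bank0 row2 -> HIT
Acc 4: bank1 row4 -> MISS (open row4); precharges=1
Acc 5: bank0 row0 -> MISS (open row0); precharges=2
Acc 6: bank0 row4 -> MISS (open row4); precharges=3
Acc 7: bank0 row3 -> MISS (open row3); precharges=4
Acc 8: bank0 row3 -> HIT
Acc 9: bank1 row3 -> MISS (open row3); precharges=5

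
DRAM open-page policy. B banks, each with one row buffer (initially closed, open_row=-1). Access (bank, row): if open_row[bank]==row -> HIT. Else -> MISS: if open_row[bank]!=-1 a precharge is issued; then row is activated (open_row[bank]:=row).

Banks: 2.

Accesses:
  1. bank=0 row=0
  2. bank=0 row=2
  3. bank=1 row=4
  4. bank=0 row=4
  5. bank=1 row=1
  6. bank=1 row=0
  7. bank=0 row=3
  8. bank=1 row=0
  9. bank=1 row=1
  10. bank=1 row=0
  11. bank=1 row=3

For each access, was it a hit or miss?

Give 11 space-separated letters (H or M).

Answer: M M M M M M M H M M M

Derivation:
Acc 1: bank0 row0 -> MISS (open row0); precharges=0
Acc 2: bank0 row2 -> MISS (open row2); precharges=1
Acc 3: bank1 row4 -> MISS (open row4); precharges=1
Acc 4: bank0 row4 -> MISS (open row4); precharges=2
Acc 5: bank1 row1 -> MISS (open row1); precharges=3
Acc 6: bank1 row0 -> MISS (open row0); precharges=4
Acc 7: bank0 row3 -> MISS (open row3); precharges=5
Acc 8: bank1 row0 -> HIT
Acc 9: bank1 row1 -> MISS (open row1); precharges=6
Acc 10: bank1 row0 -> MISS (open row0); precharges=7
Acc 11: bank1 row3 -> MISS (open row3); precharges=8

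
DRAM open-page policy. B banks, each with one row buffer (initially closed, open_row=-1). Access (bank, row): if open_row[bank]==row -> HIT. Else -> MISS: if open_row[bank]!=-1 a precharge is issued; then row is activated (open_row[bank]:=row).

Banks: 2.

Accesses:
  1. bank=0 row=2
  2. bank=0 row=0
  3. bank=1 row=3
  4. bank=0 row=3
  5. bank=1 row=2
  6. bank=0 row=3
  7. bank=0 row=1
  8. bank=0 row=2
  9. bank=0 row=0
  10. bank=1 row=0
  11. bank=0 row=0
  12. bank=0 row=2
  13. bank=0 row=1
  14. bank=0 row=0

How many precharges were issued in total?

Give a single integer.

Answer: 10

Derivation:
Acc 1: bank0 row2 -> MISS (open row2); precharges=0
Acc 2: bank0 row0 -> MISS (open row0); precharges=1
Acc 3: bank1 row3 -> MISS (open row3); precharges=1
Acc 4: bank0 row3 -> MISS (open row3); precharges=2
Acc 5: bank1 row2 -> MISS (open row2); precharges=3
Acc 6: bank0 row3 -> HIT
Acc 7: bank0 row1 -> MISS (open row1); precharges=4
Acc 8: bank0 row2 -> MISS (open row2); precharges=5
Acc 9: bank0 row0 -> MISS (open row0); precharges=6
Acc 10: bank1 row0 -> MISS (open row0); precharges=7
Acc 11: bank0 row0 -> HIT
Acc 12: bank0 row2 -> MISS (open row2); precharges=8
Acc 13: bank0 row1 -> MISS (open row1); precharges=9
Acc 14: bank0 row0 -> MISS (open row0); precharges=10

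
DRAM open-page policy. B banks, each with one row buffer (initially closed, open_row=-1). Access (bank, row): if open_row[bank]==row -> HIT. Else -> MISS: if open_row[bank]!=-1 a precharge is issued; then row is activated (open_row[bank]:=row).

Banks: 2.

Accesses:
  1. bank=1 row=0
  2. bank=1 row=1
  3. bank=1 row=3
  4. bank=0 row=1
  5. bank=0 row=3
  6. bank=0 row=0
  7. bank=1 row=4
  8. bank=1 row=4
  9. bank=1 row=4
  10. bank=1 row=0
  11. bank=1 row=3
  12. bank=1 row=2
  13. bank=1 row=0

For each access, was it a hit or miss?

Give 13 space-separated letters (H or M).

Acc 1: bank1 row0 -> MISS (open row0); precharges=0
Acc 2: bank1 row1 -> MISS (open row1); precharges=1
Acc 3: bank1 row3 -> MISS (open row3); precharges=2
Acc 4: bank0 row1 -> MISS (open row1); precharges=2
Acc 5: bank0 row3 -> MISS (open row3); precharges=3
Acc 6: bank0 row0 -> MISS (open row0); precharges=4
Acc 7: bank1 row4 -> MISS (open row4); precharges=5
Acc 8: bank1 row4 -> HIT
Acc 9: bank1 row4 -> HIT
Acc 10: bank1 row0 -> MISS (open row0); precharges=6
Acc 11: bank1 row3 -> MISS (open row3); precharges=7
Acc 12: bank1 row2 -> MISS (open row2); precharges=8
Acc 13: bank1 row0 -> MISS (open row0); precharges=9

Answer: M M M M M M M H H M M M M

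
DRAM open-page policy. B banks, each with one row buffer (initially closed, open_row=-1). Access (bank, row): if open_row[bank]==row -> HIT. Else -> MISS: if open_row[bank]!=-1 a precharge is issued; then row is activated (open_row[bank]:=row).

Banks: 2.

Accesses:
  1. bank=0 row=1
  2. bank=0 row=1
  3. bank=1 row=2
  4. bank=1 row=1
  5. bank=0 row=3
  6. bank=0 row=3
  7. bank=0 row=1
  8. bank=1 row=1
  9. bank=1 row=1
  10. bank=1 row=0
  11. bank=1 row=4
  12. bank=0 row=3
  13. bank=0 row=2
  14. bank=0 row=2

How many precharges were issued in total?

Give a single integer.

Acc 1: bank0 row1 -> MISS (open row1); precharges=0
Acc 2: bank0 row1 -> HIT
Acc 3: bank1 row2 -> MISS (open row2); precharges=0
Acc 4: bank1 row1 -> MISS (open row1); precharges=1
Acc 5: bank0 row3 -> MISS (open row3); precharges=2
Acc 6: bank0 row3 -> HIT
Acc 7: bank0 row1 -> MISS (open row1); precharges=3
Acc 8: bank1 row1 -> HIT
Acc 9: bank1 row1 -> HIT
Acc 10: bank1 row0 -> MISS (open row0); precharges=4
Acc 11: bank1 row4 -> MISS (open row4); precharges=5
Acc 12: bank0 row3 -> MISS (open row3); precharges=6
Acc 13: bank0 row2 -> MISS (open row2); precharges=7
Acc 14: bank0 row2 -> HIT

Answer: 7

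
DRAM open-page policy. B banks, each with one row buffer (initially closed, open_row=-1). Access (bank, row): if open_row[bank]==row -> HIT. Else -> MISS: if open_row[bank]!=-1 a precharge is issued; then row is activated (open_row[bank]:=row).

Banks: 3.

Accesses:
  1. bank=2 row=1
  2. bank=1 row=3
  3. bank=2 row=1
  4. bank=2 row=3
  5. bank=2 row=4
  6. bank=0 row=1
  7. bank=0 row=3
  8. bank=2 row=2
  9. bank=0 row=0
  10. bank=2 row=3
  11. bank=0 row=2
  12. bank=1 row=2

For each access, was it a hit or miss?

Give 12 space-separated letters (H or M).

Answer: M M H M M M M M M M M M

Derivation:
Acc 1: bank2 row1 -> MISS (open row1); precharges=0
Acc 2: bank1 row3 -> MISS (open row3); precharges=0
Acc 3: bank2 row1 -> HIT
Acc 4: bank2 row3 -> MISS (open row3); precharges=1
Acc 5: bank2 row4 -> MISS (open row4); precharges=2
Acc 6: bank0 row1 -> MISS (open row1); precharges=2
Acc 7: bank0 row3 -> MISS (open row3); precharges=3
Acc 8: bank2 row2 -> MISS (open row2); precharges=4
Acc 9: bank0 row0 -> MISS (open row0); precharges=5
Acc 10: bank2 row3 -> MISS (open row3); precharges=6
Acc 11: bank0 row2 -> MISS (open row2); precharges=7
Acc 12: bank1 row2 -> MISS (open row2); precharges=8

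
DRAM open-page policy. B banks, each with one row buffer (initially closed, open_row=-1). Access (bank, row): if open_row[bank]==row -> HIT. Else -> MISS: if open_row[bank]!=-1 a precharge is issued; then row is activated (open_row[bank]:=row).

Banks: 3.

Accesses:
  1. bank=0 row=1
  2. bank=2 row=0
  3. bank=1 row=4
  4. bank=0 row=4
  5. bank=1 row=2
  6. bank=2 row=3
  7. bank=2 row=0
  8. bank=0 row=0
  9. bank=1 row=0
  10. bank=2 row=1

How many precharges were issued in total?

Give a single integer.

Answer: 7

Derivation:
Acc 1: bank0 row1 -> MISS (open row1); precharges=0
Acc 2: bank2 row0 -> MISS (open row0); precharges=0
Acc 3: bank1 row4 -> MISS (open row4); precharges=0
Acc 4: bank0 row4 -> MISS (open row4); precharges=1
Acc 5: bank1 row2 -> MISS (open row2); precharges=2
Acc 6: bank2 row3 -> MISS (open row3); precharges=3
Acc 7: bank2 row0 -> MISS (open row0); precharges=4
Acc 8: bank0 row0 -> MISS (open row0); precharges=5
Acc 9: bank1 row0 -> MISS (open row0); precharges=6
Acc 10: bank2 row1 -> MISS (open row1); precharges=7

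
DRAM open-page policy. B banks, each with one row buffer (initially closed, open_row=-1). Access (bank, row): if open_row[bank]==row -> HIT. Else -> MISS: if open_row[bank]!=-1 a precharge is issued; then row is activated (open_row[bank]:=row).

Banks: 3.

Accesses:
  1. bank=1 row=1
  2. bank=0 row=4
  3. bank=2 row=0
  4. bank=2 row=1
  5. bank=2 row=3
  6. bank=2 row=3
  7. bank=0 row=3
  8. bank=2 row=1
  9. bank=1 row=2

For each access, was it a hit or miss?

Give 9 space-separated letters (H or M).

Acc 1: bank1 row1 -> MISS (open row1); precharges=0
Acc 2: bank0 row4 -> MISS (open row4); precharges=0
Acc 3: bank2 row0 -> MISS (open row0); precharges=0
Acc 4: bank2 row1 -> MISS (open row1); precharges=1
Acc 5: bank2 row3 -> MISS (open row3); precharges=2
Acc 6: bank2 row3 -> HIT
Acc 7: bank0 row3 -> MISS (open row3); precharges=3
Acc 8: bank2 row1 -> MISS (open row1); precharges=4
Acc 9: bank1 row2 -> MISS (open row2); precharges=5

Answer: M M M M M H M M M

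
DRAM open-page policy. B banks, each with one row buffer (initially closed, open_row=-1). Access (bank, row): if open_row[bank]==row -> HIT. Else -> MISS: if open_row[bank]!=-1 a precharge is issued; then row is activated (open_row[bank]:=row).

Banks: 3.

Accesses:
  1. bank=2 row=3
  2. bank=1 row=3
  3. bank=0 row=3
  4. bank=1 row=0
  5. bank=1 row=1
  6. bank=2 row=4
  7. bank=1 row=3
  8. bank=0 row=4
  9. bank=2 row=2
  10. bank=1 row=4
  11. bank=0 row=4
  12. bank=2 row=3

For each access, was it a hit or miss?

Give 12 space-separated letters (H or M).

Acc 1: bank2 row3 -> MISS (open row3); precharges=0
Acc 2: bank1 row3 -> MISS (open row3); precharges=0
Acc 3: bank0 row3 -> MISS (open row3); precharges=0
Acc 4: bank1 row0 -> MISS (open row0); precharges=1
Acc 5: bank1 row1 -> MISS (open row1); precharges=2
Acc 6: bank2 row4 -> MISS (open row4); precharges=3
Acc 7: bank1 row3 -> MISS (open row3); precharges=4
Acc 8: bank0 row4 -> MISS (open row4); precharges=5
Acc 9: bank2 row2 -> MISS (open row2); precharges=6
Acc 10: bank1 row4 -> MISS (open row4); precharges=7
Acc 11: bank0 row4 -> HIT
Acc 12: bank2 row3 -> MISS (open row3); precharges=8

Answer: M M M M M M M M M M H M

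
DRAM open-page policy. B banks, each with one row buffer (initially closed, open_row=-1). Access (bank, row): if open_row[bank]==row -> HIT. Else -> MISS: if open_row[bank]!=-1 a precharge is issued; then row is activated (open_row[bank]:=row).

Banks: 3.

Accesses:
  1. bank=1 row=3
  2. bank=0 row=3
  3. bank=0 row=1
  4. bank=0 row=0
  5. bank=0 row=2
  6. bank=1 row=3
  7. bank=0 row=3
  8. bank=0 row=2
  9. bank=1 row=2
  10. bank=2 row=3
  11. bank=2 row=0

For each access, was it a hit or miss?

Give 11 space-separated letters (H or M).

Acc 1: bank1 row3 -> MISS (open row3); precharges=0
Acc 2: bank0 row3 -> MISS (open row3); precharges=0
Acc 3: bank0 row1 -> MISS (open row1); precharges=1
Acc 4: bank0 row0 -> MISS (open row0); precharges=2
Acc 5: bank0 row2 -> MISS (open row2); precharges=3
Acc 6: bank1 row3 -> HIT
Acc 7: bank0 row3 -> MISS (open row3); precharges=4
Acc 8: bank0 row2 -> MISS (open row2); precharges=5
Acc 9: bank1 row2 -> MISS (open row2); precharges=6
Acc 10: bank2 row3 -> MISS (open row3); precharges=6
Acc 11: bank2 row0 -> MISS (open row0); precharges=7

Answer: M M M M M H M M M M M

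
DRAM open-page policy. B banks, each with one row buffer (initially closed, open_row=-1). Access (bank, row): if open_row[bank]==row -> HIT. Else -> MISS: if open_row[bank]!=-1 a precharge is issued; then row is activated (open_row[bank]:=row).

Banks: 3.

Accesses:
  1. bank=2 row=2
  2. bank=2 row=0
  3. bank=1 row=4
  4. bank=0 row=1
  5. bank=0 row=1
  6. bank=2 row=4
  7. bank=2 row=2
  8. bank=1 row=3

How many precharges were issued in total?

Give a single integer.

Acc 1: bank2 row2 -> MISS (open row2); precharges=0
Acc 2: bank2 row0 -> MISS (open row0); precharges=1
Acc 3: bank1 row4 -> MISS (open row4); precharges=1
Acc 4: bank0 row1 -> MISS (open row1); precharges=1
Acc 5: bank0 row1 -> HIT
Acc 6: bank2 row4 -> MISS (open row4); precharges=2
Acc 7: bank2 row2 -> MISS (open row2); precharges=3
Acc 8: bank1 row3 -> MISS (open row3); precharges=4

Answer: 4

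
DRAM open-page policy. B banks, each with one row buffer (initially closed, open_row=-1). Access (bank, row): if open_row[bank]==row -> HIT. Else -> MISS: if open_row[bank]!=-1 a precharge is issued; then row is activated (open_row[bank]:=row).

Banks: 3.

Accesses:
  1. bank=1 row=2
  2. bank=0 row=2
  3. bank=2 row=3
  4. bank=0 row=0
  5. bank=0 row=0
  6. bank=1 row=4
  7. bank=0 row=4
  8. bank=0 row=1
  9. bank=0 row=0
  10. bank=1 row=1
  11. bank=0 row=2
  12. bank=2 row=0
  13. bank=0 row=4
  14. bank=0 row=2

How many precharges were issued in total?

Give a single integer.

Acc 1: bank1 row2 -> MISS (open row2); precharges=0
Acc 2: bank0 row2 -> MISS (open row2); precharges=0
Acc 3: bank2 row3 -> MISS (open row3); precharges=0
Acc 4: bank0 row0 -> MISS (open row0); precharges=1
Acc 5: bank0 row0 -> HIT
Acc 6: bank1 row4 -> MISS (open row4); precharges=2
Acc 7: bank0 row4 -> MISS (open row4); precharges=3
Acc 8: bank0 row1 -> MISS (open row1); precharges=4
Acc 9: bank0 row0 -> MISS (open row0); precharges=5
Acc 10: bank1 row1 -> MISS (open row1); precharges=6
Acc 11: bank0 row2 -> MISS (open row2); precharges=7
Acc 12: bank2 row0 -> MISS (open row0); precharges=8
Acc 13: bank0 row4 -> MISS (open row4); precharges=9
Acc 14: bank0 row2 -> MISS (open row2); precharges=10

Answer: 10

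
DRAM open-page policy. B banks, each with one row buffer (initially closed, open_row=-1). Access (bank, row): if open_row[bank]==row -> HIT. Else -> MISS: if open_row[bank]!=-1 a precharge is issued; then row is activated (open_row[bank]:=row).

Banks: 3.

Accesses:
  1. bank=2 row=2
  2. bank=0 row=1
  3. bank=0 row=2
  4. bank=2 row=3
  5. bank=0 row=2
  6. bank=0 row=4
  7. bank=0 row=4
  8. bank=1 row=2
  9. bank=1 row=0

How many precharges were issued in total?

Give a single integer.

Acc 1: bank2 row2 -> MISS (open row2); precharges=0
Acc 2: bank0 row1 -> MISS (open row1); precharges=0
Acc 3: bank0 row2 -> MISS (open row2); precharges=1
Acc 4: bank2 row3 -> MISS (open row3); precharges=2
Acc 5: bank0 row2 -> HIT
Acc 6: bank0 row4 -> MISS (open row4); precharges=3
Acc 7: bank0 row4 -> HIT
Acc 8: bank1 row2 -> MISS (open row2); precharges=3
Acc 9: bank1 row0 -> MISS (open row0); precharges=4

Answer: 4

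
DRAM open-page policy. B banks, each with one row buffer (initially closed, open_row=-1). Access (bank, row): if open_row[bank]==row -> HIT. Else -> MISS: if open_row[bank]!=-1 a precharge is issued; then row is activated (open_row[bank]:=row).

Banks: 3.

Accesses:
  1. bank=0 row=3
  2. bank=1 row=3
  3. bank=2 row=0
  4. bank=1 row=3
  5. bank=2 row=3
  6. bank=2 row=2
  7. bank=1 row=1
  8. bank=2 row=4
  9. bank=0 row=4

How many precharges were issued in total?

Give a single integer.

Acc 1: bank0 row3 -> MISS (open row3); precharges=0
Acc 2: bank1 row3 -> MISS (open row3); precharges=0
Acc 3: bank2 row0 -> MISS (open row0); precharges=0
Acc 4: bank1 row3 -> HIT
Acc 5: bank2 row3 -> MISS (open row3); precharges=1
Acc 6: bank2 row2 -> MISS (open row2); precharges=2
Acc 7: bank1 row1 -> MISS (open row1); precharges=3
Acc 8: bank2 row4 -> MISS (open row4); precharges=4
Acc 9: bank0 row4 -> MISS (open row4); precharges=5

Answer: 5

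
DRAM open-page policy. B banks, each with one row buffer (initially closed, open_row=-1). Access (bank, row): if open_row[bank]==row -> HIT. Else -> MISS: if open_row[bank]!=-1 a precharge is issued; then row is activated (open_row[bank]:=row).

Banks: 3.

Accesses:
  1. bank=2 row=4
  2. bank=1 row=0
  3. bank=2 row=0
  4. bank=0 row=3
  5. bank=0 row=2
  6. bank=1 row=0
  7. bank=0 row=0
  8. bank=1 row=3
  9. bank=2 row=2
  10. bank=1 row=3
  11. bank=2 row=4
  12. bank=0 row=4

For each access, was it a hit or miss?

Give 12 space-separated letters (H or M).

Acc 1: bank2 row4 -> MISS (open row4); precharges=0
Acc 2: bank1 row0 -> MISS (open row0); precharges=0
Acc 3: bank2 row0 -> MISS (open row0); precharges=1
Acc 4: bank0 row3 -> MISS (open row3); precharges=1
Acc 5: bank0 row2 -> MISS (open row2); precharges=2
Acc 6: bank1 row0 -> HIT
Acc 7: bank0 row0 -> MISS (open row0); precharges=3
Acc 8: bank1 row3 -> MISS (open row3); precharges=4
Acc 9: bank2 row2 -> MISS (open row2); precharges=5
Acc 10: bank1 row3 -> HIT
Acc 11: bank2 row4 -> MISS (open row4); precharges=6
Acc 12: bank0 row4 -> MISS (open row4); precharges=7

Answer: M M M M M H M M M H M M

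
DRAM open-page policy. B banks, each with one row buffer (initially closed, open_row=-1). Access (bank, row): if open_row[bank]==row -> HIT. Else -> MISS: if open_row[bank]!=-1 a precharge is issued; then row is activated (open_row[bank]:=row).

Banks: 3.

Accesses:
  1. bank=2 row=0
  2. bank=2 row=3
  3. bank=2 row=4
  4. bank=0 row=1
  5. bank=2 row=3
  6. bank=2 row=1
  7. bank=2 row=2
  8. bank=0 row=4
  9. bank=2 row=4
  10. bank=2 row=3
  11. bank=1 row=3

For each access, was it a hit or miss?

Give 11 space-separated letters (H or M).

Acc 1: bank2 row0 -> MISS (open row0); precharges=0
Acc 2: bank2 row3 -> MISS (open row3); precharges=1
Acc 3: bank2 row4 -> MISS (open row4); precharges=2
Acc 4: bank0 row1 -> MISS (open row1); precharges=2
Acc 5: bank2 row3 -> MISS (open row3); precharges=3
Acc 6: bank2 row1 -> MISS (open row1); precharges=4
Acc 7: bank2 row2 -> MISS (open row2); precharges=5
Acc 8: bank0 row4 -> MISS (open row4); precharges=6
Acc 9: bank2 row4 -> MISS (open row4); precharges=7
Acc 10: bank2 row3 -> MISS (open row3); precharges=8
Acc 11: bank1 row3 -> MISS (open row3); precharges=8

Answer: M M M M M M M M M M M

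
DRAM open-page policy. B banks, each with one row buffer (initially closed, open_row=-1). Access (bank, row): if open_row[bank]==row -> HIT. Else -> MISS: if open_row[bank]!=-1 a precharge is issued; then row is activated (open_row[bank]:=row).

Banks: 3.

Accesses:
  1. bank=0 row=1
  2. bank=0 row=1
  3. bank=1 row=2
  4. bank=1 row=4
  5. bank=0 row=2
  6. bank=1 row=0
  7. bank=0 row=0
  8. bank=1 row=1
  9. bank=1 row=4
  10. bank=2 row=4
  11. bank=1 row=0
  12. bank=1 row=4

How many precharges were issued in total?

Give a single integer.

Answer: 8

Derivation:
Acc 1: bank0 row1 -> MISS (open row1); precharges=0
Acc 2: bank0 row1 -> HIT
Acc 3: bank1 row2 -> MISS (open row2); precharges=0
Acc 4: bank1 row4 -> MISS (open row4); precharges=1
Acc 5: bank0 row2 -> MISS (open row2); precharges=2
Acc 6: bank1 row0 -> MISS (open row0); precharges=3
Acc 7: bank0 row0 -> MISS (open row0); precharges=4
Acc 8: bank1 row1 -> MISS (open row1); precharges=5
Acc 9: bank1 row4 -> MISS (open row4); precharges=6
Acc 10: bank2 row4 -> MISS (open row4); precharges=6
Acc 11: bank1 row0 -> MISS (open row0); precharges=7
Acc 12: bank1 row4 -> MISS (open row4); precharges=8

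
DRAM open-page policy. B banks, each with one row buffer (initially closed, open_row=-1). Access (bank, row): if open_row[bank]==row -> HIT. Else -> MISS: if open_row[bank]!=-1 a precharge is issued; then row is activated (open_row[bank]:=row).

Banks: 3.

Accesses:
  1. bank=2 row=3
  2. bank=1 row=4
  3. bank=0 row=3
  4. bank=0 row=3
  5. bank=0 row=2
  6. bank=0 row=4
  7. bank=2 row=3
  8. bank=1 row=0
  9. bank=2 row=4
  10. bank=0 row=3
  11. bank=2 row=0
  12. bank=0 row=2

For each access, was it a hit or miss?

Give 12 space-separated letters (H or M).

Answer: M M M H M M H M M M M M

Derivation:
Acc 1: bank2 row3 -> MISS (open row3); precharges=0
Acc 2: bank1 row4 -> MISS (open row4); precharges=0
Acc 3: bank0 row3 -> MISS (open row3); precharges=0
Acc 4: bank0 row3 -> HIT
Acc 5: bank0 row2 -> MISS (open row2); precharges=1
Acc 6: bank0 row4 -> MISS (open row4); precharges=2
Acc 7: bank2 row3 -> HIT
Acc 8: bank1 row0 -> MISS (open row0); precharges=3
Acc 9: bank2 row4 -> MISS (open row4); precharges=4
Acc 10: bank0 row3 -> MISS (open row3); precharges=5
Acc 11: bank2 row0 -> MISS (open row0); precharges=6
Acc 12: bank0 row2 -> MISS (open row2); precharges=7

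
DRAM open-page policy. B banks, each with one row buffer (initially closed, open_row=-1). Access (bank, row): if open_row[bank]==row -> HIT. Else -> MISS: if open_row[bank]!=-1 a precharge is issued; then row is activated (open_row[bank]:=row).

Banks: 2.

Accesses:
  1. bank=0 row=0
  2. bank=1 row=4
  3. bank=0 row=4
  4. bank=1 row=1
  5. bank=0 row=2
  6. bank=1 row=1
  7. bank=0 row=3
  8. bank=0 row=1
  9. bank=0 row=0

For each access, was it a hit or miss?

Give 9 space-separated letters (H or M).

Answer: M M M M M H M M M

Derivation:
Acc 1: bank0 row0 -> MISS (open row0); precharges=0
Acc 2: bank1 row4 -> MISS (open row4); precharges=0
Acc 3: bank0 row4 -> MISS (open row4); precharges=1
Acc 4: bank1 row1 -> MISS (open row1); precharges=2
Acc 5: bank0 row2 -> MISS (open row2); precharges=3
Acc 6: bank1 row1 -> HIT
Acc 7: bank0 row3 -> MISS (open row3); precharges=4
Acc 8: bank0 row1 -> MISS (open row1); precharges=5
Acc 9: bank0 row0 -> MISS (open row0); precharges=6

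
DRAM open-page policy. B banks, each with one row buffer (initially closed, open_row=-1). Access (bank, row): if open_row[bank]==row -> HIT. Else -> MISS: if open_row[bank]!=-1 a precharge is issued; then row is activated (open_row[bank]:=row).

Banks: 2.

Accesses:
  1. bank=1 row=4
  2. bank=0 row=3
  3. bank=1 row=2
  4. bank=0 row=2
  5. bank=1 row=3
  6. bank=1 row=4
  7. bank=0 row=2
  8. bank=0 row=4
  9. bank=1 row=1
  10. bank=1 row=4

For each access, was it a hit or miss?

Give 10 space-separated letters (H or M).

Answer: M M M M M M H M M M

Derivation:
Acc 1: bank1 row4 -> MISS (open row4); precharges=0
Acc 2: bank0 row3 -> MISS (open row3); precharges=0
Acc 3: bank1 row2 -> MISS (open row2); precharges=1
Acc 4: bank0 row2 -> MISS (open row2); precharges=2
Acc 5: bank1 row3 -> MISS (open row3); precharges=3
Acc 6: bank1 row4 -> MISS (open row4); precharges=4
Acc 7: bank0 row2 -> HIT
Acc 8: bank0 row4 -> MISS (open row4); precharges=5
Acc 9: bank1 row1 -> MISS (open row1); precharges=6
Acc 10: bank1 row4 -> MISS (open row4); precharges=7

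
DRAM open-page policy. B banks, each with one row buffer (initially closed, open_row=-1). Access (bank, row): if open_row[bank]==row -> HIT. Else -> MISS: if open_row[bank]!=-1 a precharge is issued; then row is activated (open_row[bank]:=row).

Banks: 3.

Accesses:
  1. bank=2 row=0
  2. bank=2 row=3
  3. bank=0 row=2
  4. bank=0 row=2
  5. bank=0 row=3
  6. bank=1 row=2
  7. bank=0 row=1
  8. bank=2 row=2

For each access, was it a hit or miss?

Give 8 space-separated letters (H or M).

Answer: M M M H M M M M

Derivation:
Acc 1: bank2 row0 -> MISS (open row0); precharges=0
Acc 2: bank2 row3 -> MISS (open row3); precharges=1
Acc 3: bank0 row2 -> MISS (open row2); precharges=1
Acc 4: bank0 row2 -> HIT
Acc 5: bank0 row3 -> MISS (open row3); precharges=2
Acc 6: bank1 row2 -> MISS (open row2); precharges=2
Acc 7: bank0 row1 -> MISS (open row1); precharges=3
Acc 8: bank2 row2 -> MISS (open row2); precharges=4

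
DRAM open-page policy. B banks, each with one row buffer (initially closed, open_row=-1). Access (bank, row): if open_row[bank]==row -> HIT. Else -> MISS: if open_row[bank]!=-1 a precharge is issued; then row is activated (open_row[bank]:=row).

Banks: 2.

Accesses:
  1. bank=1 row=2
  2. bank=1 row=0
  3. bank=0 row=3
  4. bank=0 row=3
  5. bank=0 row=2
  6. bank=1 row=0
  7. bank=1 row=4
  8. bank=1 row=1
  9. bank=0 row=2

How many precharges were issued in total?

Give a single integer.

Answer: 4

Derivation:
Acc 1: bank1 row2 -> MISS (open row2); precharges=0
Acc 2: bank1 row0 -> MISS (open row0); precharges=1
Acc 3: bank0 row3 -> MISS (open row3); precharges=1
Acc 4: bank0 row3 -> HIT
Acc 5: bank0 row2 -> MISS (open row2); precharges=2
Acc 6: bank1 row0 -> HIT
Acc 7: bank1 row4 -> MISS (open row4); precharges=3
Acc 8: bank1 row1 -> MISS (open row1); precharges=4
Acc 9: bank0 row2 -> HIT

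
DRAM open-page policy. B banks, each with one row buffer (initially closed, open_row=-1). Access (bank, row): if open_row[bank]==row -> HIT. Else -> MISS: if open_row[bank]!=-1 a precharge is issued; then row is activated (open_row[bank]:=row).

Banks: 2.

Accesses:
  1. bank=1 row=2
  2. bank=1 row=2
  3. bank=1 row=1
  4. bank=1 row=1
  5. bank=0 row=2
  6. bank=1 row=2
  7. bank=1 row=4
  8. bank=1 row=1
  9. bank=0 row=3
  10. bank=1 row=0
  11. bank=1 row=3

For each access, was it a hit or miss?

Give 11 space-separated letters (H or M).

Answer: M H M H M M M M M M M

Derivation:
Acc 1: bank1 row2 -> MISS (open row2); precharges=0
Acc 2: bank1 row2 -> HIT
Acc 3: bank1 row1 -> MISS (open row1); precharges=1
Acc 4: bank1 row1 -> HIT
Acc 5: bank0 row2 -> MISS (open row2); precharges=1
Acc 6: bank1 row2 -> MISS (open row2); precharges=2
Acc 7: bank1 row4 -> MISS (open row4); precharges=3
Acc 8: bank1 row1 -> MISS (open row1); precharges=4
Acc 9: bank0 row3 -> MISS (open row3); precharges=5
Acc 10: bank1 row0 -> MISS (open row0); precharges=6
Acc 11: bank1 row3 -> MISS (open row3); precharges=7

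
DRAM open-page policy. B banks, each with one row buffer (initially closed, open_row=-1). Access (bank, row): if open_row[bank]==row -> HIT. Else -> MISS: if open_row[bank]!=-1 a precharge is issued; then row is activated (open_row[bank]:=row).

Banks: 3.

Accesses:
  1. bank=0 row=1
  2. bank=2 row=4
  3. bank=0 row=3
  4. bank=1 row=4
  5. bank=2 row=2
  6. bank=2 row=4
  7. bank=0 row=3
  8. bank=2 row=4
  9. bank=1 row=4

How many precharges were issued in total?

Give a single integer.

Acc 1: bank0 row1 -> MISS (open row1); precharges=0
Acc 2: bank2 row4 -> MISS (open row4); precharges=0
Acc 3: bank0 row3 -> MISS (open row3); precharges=1
Acc 4: bank1 row4 -> MISS (open row4); precharges=1
Acc 5: bank2 row2 -> MISS (open row2); precharges=2
Acc 6: bank2 row4 -> MISS (open row4); precharges=3
Acc 7: bank0 row3 -> HIT
Acc 8: bank2 row4 -> HIT
Acc 9: bank1 row4 -> HIT

Answer: 3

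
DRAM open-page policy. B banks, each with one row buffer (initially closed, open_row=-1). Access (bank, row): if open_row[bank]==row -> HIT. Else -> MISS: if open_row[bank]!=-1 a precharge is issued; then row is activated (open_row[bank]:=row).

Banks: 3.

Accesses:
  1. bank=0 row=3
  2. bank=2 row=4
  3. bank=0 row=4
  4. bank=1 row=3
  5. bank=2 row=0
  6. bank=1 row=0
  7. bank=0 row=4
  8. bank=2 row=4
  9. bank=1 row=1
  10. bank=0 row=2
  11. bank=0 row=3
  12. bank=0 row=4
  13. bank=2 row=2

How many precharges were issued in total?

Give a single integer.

Answer: 9

Derivation:
Acc 1: bank0 row3 -> MISS (open row3); precharges=0
Acc 2: bank2 row4 -> MISS (open row4); precharges=0
Acc 3: bank0 row4 -> MISS (open row4); precharges=1
Acc 4: bank1 row3 -> MISS (open row3); precharges=1
Acc 5: bank2 row0 -> MISS (open row0); precharges=2
Acc 6: bank1 row0 -> MISS (open row0); precharges=3
Acc 7: bank0 row4 -> HIT
Acc 8: bank2 row4 -> MISS (open row4); precharges=4
Acc 9: bank1 row1 -> MISS (open row1); precharges=5
Acc 10: bank0 row2 -> MISS (open row2); precharges=6
Acc 11: bank0 row3 -> MISS (open row3); precharges=7
Acc 12: bank0 row4 -> MISS (open row4); precharges=8
Acc 13: bank2 row2 -> MISS (open row2); precharges=9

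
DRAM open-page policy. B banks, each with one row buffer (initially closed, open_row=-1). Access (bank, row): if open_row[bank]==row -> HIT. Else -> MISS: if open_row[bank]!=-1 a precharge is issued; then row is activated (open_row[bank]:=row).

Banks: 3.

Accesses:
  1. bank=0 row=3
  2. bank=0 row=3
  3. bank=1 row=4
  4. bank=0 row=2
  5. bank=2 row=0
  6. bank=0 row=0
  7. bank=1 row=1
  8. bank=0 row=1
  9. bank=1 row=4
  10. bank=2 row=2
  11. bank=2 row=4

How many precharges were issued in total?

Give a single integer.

Acc 1: bank0 row3 -> MISS (open row3); precharges=0
Acc 2: bank0 row3 -> HIT
Acc 3: bank1 row4 -> MISS (open row4); precharges=0
Acc 4: bank0 row2 -> MISS (open row2); precharges=1
Acc 5: bank2 row0 -> MISS (open row0); precharges=1
Acc 6: bank0 row0 -> MISS (open row0); precharges=2
Acc 7: bank1 row1 -> MISS (open row1); precharges=3
Acc 8: bank0 row1 -> MISS (open row1); precharges=4
Acc 9: bank1 row4 -> MISS (open row4); precharges=5
Acc 10: bank2 row2 -> MISS (open row2); precharges=6
Acc 11: bank2 row4 -> MISS (open row4); precharges=7

Answer: 7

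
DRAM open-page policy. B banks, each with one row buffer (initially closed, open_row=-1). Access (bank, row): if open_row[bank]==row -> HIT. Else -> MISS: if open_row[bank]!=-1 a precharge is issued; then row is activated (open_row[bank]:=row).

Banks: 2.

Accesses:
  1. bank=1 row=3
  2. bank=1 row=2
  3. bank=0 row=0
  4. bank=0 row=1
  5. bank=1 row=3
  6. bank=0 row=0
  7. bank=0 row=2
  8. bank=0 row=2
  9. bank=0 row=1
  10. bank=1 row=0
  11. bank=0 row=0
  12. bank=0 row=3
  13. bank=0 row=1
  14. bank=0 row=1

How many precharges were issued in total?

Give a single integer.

Answer: 10

Derivation:
Acc 1: bank1 row3 -> MISS (open row3); precharges=0
Acc 2: bank1 row2 -> MISS (open row2); precharges=1
Acc 3: bank0 row0 -> MISS (open row0); precharges=1
Acc 4: bank0 row1 -> MISS (open row1); precharges=2
Acc 5: bank1 row3 -> MISS (open row3); precharges=3
Acc 6: bank0 row0 -> MISS (open row0); precharges=4
Acc 7: bank0 row2 -> MISS (open row2); precharges=5
Acc 8: bank0 row2 -> HIT
Acc 9: bank0 row1 -> MISS (open row1); precharges=6
Acc 10: bank1 row0 -> MISS (open row0); precharges=7
Acc 11: bank0 row0 -> MISS (open row0); precharges=8
Acc 12: bank0 row3 -> MISS (open row3); precharges=9
Acc 13: bank0 row1 -> MISS (open row1); precharges=10
Acc 14: bank0 row1 -> HIT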